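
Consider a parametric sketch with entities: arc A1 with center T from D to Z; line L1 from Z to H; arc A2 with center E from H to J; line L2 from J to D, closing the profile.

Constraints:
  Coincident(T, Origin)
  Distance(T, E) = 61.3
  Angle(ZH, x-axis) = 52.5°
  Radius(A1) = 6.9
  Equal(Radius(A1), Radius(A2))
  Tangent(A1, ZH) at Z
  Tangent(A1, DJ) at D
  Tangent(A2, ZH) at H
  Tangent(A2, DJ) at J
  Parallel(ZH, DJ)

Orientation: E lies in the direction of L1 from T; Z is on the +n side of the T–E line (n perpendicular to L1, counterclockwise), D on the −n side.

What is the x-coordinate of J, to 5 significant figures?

42.791

The slot axis is L1's direction at 52.5°, so u = (cos 52.5°, sin 52.5°) = (0.60876, 0.79335) and n = (−sin 52.5°, cos 52.5°) = (-0.79335, 0.60876). T is at the origin and E lies 61.3 along u from T, so E = 61.3·u = (37.317, 48.633). Tangency of A1 to both parallel lines with radius 6.9 puts Z and D at T ± 6.9·n: Z = (-5.4741, 4.2005), D = (5.4741, -4.2005). Equal radii place H and J the same way about E: H = E + 6.9·n = (31.843, 52.833), J = E − 6.9·n = (42.791, 44.432). So J.x = 42.791.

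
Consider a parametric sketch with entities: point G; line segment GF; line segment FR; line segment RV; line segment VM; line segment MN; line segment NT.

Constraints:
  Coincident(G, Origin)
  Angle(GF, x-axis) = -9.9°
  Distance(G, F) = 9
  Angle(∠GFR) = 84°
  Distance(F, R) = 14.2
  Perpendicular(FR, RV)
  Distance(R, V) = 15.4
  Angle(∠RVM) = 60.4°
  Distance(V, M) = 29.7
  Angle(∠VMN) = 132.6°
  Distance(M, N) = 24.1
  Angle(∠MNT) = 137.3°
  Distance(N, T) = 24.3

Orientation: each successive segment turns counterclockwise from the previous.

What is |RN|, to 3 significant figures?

38.7

∠RVM = 60.4° gives VM at -64.3° from the x-axis; with |VM| = 29.7, M = (7.35, -13.1). ∠VMN = 132.6° gives MN at -16.9° from the x-axis; with |MN| = 24.1, N = (30.4, -20.1). Then |RN| = |N − R| = 38.7.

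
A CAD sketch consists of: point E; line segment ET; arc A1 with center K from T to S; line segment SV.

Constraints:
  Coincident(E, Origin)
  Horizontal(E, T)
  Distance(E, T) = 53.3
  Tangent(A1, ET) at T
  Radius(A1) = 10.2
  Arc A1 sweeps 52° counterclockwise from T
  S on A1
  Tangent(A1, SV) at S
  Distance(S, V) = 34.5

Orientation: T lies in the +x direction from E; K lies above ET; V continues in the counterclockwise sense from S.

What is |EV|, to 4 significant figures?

88.24

On A1, T sits at bearing -90° from K; a 52° counterclockwise sweep puts S at bearing -38°, so S = K + 10.2·(cos -38°, sin -38°) = (61.34, 3.920). A1 meets SV tangentially, so KS is at right angles to SV, so SV runs along (−sin -38°, cos -38°); with |SV| = 34.5, V = (82.58, 31.11). Then |EV| = |V − E| = 88.24.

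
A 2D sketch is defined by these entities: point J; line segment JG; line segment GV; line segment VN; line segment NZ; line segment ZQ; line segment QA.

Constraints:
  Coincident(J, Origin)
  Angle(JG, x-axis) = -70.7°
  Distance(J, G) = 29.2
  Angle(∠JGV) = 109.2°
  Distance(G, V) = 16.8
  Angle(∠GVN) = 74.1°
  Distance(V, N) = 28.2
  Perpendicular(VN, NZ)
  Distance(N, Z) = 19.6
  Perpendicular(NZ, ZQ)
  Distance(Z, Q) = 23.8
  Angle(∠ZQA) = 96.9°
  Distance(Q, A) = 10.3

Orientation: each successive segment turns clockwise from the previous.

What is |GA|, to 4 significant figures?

6.934

J is at the origin; JG runs at -70.7° with length 29.2, so G = (9.651, -27.56). ∠JGV = 109.2° gives GV at -141.5° from the x-axis; with |GV| = 16.8, V = (-3.497, -38.02). ∠GVN = 74.1° gives VN at 112.6° from the x-axis; with |VN| = 28.2, N = (-14.33, -11.98). The perpendicularity gives NZ at right angles to VN, so NZ runs at 22.60°; with |NZ| = 19.6, Z = (3.761, -4.451). The perpendicularity gives ZQ at right angles to NZ, so ZQ runs at -67.40°; with |ZQ| = 23.8, Q = (12.91, -26.42). ∠ZQA = 96.9° gives QA at -150.5° from the x-axis; with |QA| = 10.3, A = (3.943, -31.49). Then |GA| = |A − G| = 6.934.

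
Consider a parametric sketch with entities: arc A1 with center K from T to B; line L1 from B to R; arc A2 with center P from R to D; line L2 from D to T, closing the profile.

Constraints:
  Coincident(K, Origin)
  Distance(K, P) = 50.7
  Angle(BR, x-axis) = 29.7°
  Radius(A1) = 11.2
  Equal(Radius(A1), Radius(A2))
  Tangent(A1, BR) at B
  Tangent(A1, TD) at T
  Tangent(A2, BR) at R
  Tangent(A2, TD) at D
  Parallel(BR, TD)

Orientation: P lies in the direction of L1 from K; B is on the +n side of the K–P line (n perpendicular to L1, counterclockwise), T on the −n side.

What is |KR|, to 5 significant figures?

51.922

The slot axis is L1's direction at 29.7°, so u = (cos 29.7°, sin 29.7°) = (0.86863, 0.49546) and n = (−sin 29.7°, cos 29.7°) = (-0.49546, 0.86863). K is at the origin and P lies 50.7 along u from K, so P = 50.7·u = (44.040, 25.120). Tangency of A1 to both parallel lines with radius 11.2 puts B and T at K ± 11.2·n: B = (-5.5491, 9.7287), T = (5.5491, -9.7287). Equal radii place R and D the same way about P: R = P + 11.2·n = (38.490, 34.848), D = P − 11.2·n = (49.589, 15.391). Then |KR| = |R − K| = 51.922.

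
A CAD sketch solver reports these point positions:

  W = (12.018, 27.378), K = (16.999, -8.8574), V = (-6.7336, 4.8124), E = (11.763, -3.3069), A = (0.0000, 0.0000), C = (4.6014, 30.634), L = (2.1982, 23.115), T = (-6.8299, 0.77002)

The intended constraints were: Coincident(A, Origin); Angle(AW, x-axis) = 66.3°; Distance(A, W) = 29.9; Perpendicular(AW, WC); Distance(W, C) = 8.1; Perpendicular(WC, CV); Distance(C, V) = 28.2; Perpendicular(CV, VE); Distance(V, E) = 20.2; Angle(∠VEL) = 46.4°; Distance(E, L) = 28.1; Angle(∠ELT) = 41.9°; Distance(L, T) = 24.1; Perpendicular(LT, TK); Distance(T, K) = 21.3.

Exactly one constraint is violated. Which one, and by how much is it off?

Distance(T, K) = 21.3 — off by 4.40.

A = (0.00, 0.00) ✓; AW at 66.30° ✓; |AW| = 29.90 ✓; ∠(AW, WC) = 90.00° ✓; |WC| = 8.100 ✓; ∠(WC, CV) = 90.00° ✓; |CV| = 28.20 ✓; ∠(CV, VE) = 90.00° ✓; |VE| = 20.20 ✓; ∠VEL = 46.40° ✓; |EL| = 28.10 ✓; ∠ELT = 41.90° ✓; |LT| = 24.10 ✓; ∠(LT, TK) = 90.00° ✓; |TK| = 25.70 ✗.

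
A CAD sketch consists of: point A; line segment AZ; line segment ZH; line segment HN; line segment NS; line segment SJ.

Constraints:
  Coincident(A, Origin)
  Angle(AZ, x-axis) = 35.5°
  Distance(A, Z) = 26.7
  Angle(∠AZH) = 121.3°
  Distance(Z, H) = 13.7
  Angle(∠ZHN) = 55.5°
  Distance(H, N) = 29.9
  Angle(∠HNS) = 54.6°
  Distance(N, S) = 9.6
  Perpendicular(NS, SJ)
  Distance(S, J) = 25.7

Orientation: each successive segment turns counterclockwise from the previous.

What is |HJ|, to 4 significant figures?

7.834

A is at the origin; AZ runs at 35.5° with length 26.7, so Z = (21.74, 15.50). ∠AZH = 121.3° gives ZH at 94.20° from the x-axis; with |ZH| = 13.7, H = (20.73, 29.17). ∠ZHN = 55.5° gives HN at -141.3° from the x-axis; with |HN| = 29.9, N = (-2.601, 10.47). ∠HNS = 54.6° gives NS at -15.90° from the x-axis; with |NS| = 9.6, S = (6.631, 7.843). NS ⟂ SJ, so SJ runs at 74.10°; with |SJ| = 25.7, J = (13.67, 32.56). Then |HJ| = |J − H| = 7.834.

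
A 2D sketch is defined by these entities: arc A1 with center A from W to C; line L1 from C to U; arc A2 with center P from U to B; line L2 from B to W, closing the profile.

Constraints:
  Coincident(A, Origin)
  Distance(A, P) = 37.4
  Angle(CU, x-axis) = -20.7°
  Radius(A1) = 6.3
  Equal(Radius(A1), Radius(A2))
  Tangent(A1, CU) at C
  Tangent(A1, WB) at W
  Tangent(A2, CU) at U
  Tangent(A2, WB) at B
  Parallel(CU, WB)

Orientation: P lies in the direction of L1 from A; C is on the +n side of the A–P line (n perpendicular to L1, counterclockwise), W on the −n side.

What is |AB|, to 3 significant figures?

37.9

The slot axis is L1's direction at -20.7°, so u = (cos -20.7°, sin -20.7°) = (0.935, -0.353) and n = (−sin -20.7°, cos -20.7°) = (0.353, 0.935). A is at the origin and P lies 37.4 along u from A, so P = 37.4·u = (35.0, -13.2). Tangency of A1 to both parallel lines with radius 6.3 puts C and W at A ± 6.3·n: C = (2.23, 5.89), W = (-2.23, -5.89). Equal radii place U and B the same way about P: U = P + 6.3·n = (37.2, -7.33), B = P − 6.3·n = (32.8, -19.1). Then |AB| = |B − A| = 37.9.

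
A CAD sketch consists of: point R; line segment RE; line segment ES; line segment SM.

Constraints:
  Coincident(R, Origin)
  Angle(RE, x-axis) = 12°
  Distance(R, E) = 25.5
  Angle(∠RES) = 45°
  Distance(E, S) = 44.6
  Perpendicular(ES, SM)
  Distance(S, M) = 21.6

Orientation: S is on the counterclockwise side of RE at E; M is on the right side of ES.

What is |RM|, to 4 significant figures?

47.71

R is at the origin; RE runs at 12.0° with length 25.5, so E = 25.5·(cos 12.0°, sin 12.0°) = (24.94, 5.302). ∠RES = 45.0°, so ES runs at 12.0° + (180° − 45.0°) = 147.0° from the x-axis; with |ES| = 44.6, S = E + 44.6·(cos 147.0°, sin 147.0°) = (-12.46, 29.59). The perpendicularity gives SM at right angles to ES; with |SM| = 21.6 on the right of ES, M = S + 21.6·(0.5446, 0.8387) = (-0.6977, 47.71). Then |RM| = |M − R| = 47.71.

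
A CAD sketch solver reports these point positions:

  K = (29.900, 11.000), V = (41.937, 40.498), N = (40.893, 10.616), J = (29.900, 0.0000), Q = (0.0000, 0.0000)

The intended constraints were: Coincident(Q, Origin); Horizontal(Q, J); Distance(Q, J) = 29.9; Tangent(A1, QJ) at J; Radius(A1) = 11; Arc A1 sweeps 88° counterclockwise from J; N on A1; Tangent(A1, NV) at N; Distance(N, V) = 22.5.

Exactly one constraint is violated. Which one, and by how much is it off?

Distance(N, V) = 22.5 — off by 7.40.

Q = (0.00, 0.00) ✓; Q.y = 0.00, J.y = 0.00 ✓; |QJ| = 29.90 ✓; ∠(KJ, JQ) = 90.00° ✓; |KJ| = 11.00 ✓; bearing(K→N) − bearing(K→J) = 88.00° ✓; |KN| = 11.00 ✓; ∠(KN, NV) = 90.00° ✓; |NV| = 29.90 ✗.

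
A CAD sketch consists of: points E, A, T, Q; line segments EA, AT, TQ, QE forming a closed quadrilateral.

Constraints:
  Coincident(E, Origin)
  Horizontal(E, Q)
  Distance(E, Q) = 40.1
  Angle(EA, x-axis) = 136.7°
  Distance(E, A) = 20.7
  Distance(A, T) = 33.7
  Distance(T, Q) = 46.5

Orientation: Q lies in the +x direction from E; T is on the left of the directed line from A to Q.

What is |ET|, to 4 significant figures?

37.52

E is at the origin; E and Q share the same y with |EQ| = 40.1 and Q in +x, so Q = (40.1, 0). EA runs at 136.7° with |EA| = 20.7, so A = (-15.06, 14.20). T is determined by |AT| = 33.7 and |TQ| = 46.5 together: it lies at the intersection of circle(A, 33.7) and circle(Q, 46.5). With |AQ| = 56.96, the foot of the radical line on AQ is 19.47 from A and the perpendicular offset is √(33.7² − 19.47²) = 27.51. Taking the left-of-AQ solution: T = (10.65, 35.98).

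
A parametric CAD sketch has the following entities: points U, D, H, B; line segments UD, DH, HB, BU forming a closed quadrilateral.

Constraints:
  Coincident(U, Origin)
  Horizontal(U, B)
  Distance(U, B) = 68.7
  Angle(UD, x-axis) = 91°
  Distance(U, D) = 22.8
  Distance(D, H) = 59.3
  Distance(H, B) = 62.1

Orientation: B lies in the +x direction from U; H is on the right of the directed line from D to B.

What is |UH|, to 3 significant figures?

37.9

Checks: U.y = 0.00, B.y = 0.00 ✓; |DH| = 59.30 ✓; |HB| = 62.10 ✓.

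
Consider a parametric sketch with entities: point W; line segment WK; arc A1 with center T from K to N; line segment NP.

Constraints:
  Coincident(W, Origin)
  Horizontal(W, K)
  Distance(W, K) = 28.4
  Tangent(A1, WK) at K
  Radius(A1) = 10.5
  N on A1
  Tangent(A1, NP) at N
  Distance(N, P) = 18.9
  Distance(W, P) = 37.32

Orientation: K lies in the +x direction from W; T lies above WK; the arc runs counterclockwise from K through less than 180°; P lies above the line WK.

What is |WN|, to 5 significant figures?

39.811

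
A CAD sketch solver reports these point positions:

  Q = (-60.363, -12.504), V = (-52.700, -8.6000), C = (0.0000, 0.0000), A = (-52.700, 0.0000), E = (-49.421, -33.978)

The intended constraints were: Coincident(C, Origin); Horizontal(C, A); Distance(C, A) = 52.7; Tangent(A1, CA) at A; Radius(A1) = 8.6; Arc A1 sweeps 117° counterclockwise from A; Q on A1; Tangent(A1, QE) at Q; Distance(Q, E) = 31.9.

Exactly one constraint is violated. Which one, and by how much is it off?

Distance(Q, E) = 31.9 — off by 7.80.

C = (0.00, 0.00) ✓; C.y = 0.00, A.y = 0.00 ✓; |CA| = 52.70 ✓; ∠(VA, AC) = 90.00° ✓; |VA| = 8.600 ✓; bearing(V→Q) − bearing(V→A) = 117.0° ✓; |VQ| = 8.600 ✓; ∠(VQ, QE) = 90.00° ✓; |QE| = 24.10 ✗.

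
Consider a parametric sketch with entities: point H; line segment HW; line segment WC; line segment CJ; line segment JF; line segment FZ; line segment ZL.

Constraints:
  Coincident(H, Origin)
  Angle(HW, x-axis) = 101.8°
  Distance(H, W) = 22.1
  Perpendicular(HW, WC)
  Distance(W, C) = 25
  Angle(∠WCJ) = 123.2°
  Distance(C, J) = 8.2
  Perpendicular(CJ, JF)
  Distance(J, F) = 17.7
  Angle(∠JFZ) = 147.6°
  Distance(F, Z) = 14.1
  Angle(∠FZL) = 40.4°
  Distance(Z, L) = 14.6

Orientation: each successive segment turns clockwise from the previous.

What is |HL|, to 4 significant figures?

18.91

∠JFZ = 147.6° gives FZ at -167.4° from the x-axis; with |FZ| = 14.1, Z = (-0.5256, 5.355). ∠FZL = 40.4° gives ZL at 53.00° from the x-axis; with |ZL| = 14.6, L = (8.261, 17.02). Then |HL| = |L − H| = 18.91.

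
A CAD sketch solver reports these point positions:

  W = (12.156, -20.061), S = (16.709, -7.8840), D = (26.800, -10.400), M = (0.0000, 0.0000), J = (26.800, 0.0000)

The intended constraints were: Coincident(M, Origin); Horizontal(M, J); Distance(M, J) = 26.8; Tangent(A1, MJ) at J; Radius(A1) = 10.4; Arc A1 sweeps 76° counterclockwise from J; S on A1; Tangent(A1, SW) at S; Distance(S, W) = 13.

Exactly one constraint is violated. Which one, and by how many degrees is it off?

Tangent(A1, SW) at S — off by 6.50°.

M = (0.00, 0.00) ✓; M.y = 0.00, J.y = 0.00 ✓; |MJ| = 26.80 ✓; ∠(DJ, JM) = 90.00° ✓; |DJ| = 10.40 ✓; bearing(D→S) − bearing(D→J) = 76.00° ✓; |DS| = 10.40 ✓; ∠(DS, SW) = 96.50° ✗; |SW| = 13.00 ✓.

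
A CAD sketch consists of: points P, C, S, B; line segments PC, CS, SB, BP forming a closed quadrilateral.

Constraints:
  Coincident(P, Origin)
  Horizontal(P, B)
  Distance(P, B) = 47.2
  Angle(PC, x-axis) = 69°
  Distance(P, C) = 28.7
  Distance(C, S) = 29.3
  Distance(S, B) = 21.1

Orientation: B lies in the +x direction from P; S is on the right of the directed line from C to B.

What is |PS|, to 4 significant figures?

26.31

Checks: |CS| = 29.30 ✓; |SB| = 21.10 ✓.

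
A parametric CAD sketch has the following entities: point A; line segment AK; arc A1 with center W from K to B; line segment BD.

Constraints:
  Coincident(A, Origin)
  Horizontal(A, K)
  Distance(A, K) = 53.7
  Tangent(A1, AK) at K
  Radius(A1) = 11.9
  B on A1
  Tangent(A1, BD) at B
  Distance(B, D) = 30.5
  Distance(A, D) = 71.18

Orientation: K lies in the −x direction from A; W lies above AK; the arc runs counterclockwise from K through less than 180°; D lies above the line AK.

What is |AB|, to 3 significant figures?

46.0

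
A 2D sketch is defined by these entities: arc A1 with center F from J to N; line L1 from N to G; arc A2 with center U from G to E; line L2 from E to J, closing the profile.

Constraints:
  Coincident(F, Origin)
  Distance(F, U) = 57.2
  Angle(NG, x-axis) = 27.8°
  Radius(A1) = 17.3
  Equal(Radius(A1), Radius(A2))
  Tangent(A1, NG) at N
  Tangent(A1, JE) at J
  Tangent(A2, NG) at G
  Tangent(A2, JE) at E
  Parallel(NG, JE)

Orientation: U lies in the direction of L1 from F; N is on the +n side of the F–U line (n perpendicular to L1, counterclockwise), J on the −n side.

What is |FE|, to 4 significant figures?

59.76

The slot axis is L1's direction at 27.8°, so u = (cos 27.8°, sin 27.8°) = (0.8846, 0.4664) and n = (−sin 27.8°, cos 27.8°) = (-0.4664, 0.8846). F is at the origin and U lies 57.2 along u from F, so U = 57.2·u = (50.60, 26.68). Tangency of A1 to both parallel lines with radius 17.3 puts N and J at F ± 17.3·n: N = (-8.068, 15.30), J = (8.068, -15.30). Equal radii place G and E the same way about U: G = U + 17.3·n = (42.53, 41.98), E = U − 17.3·n = (58.67, 11.37). Then |FE| = |E − F| = 59.76.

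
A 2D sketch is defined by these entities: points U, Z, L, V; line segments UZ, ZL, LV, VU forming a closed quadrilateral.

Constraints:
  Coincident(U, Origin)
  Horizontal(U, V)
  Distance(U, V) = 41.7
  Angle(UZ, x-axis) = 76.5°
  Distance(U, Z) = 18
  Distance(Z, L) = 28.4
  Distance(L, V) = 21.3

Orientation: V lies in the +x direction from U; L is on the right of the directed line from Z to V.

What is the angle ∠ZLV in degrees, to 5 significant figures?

111.95°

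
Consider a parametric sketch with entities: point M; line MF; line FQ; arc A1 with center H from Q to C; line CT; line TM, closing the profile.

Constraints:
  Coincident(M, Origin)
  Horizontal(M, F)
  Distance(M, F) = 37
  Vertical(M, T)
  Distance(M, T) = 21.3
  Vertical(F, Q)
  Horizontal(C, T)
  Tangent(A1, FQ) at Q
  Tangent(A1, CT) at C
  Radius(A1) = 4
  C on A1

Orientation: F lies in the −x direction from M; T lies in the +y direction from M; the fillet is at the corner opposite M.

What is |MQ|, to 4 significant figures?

40.84

The virtual corner opposite M is at (-37.00, 21.30). Since A1 is tangent to FQ there, HQ ⟂ FQ and the tangent condition forces HC to be normal to CT, with radius 4.0, so the center H sits 4.0 in from both sides at H = (-33.00, 17.30). That places the tangent points at Q = (-37.00, 17.30) on FQ and C = (-33.00, 21.30) on CT. Then |MQ| = |Q − M| = 40.84.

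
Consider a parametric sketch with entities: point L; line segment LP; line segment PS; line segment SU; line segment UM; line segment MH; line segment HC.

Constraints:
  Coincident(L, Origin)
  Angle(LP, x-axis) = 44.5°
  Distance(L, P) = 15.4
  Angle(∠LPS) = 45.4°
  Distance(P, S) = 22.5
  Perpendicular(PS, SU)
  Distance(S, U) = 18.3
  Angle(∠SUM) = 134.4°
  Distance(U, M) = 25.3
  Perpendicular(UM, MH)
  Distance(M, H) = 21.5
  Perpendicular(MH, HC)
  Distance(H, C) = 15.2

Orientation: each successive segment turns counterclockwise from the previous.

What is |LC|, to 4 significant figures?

10.62

L is at the origin; LP runs at 44.5° with length 15.4, so P = (10.98, 10.79). ∠LPS = 45.4° gives PS at 179.1° from the x-axis; with |PS| = 22.5, S = (-11.51, 11.15). PS ⟂ SU, so SU runs at -90.90°; with |SU| = 18.3, U = (-11.80, -7.150). ∠SUM = 134.4° gives UM at -45.30° from the x-axis; with |UM| = 25.3, M = (5.995, -25.13). UM ⟂ MH, so MH runs at 44.70°; with |MH| = 21.5, H = (21.28, -10.01). MH is perpendicular to HC, so HC runs at 134.7°; with |HC| = 15.2, C = (10.59, 0.7936). Then |LC| = |C − L| = 10.62.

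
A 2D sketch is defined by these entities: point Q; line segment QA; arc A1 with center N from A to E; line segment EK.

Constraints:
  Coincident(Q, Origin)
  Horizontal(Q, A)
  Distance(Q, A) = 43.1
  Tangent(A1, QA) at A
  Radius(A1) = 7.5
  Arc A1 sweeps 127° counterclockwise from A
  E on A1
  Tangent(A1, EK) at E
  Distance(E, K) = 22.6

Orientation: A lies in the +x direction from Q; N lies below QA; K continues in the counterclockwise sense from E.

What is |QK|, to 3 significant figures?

59.0

On A1, A sits at bearing 90° from N; a 127° counterclockwise sweep puts E at bearing 217°, so E = N + 7.5·(cos 217°, sin 217°) = (37.1, -12.0). Tangency of A1 to EK means the radius NE is perpendicular to EK, so EK runs along (−sin 217°, cos 217°); with |EK| = 22.6, K = (50.7, -30.1). Then |QK| = |K − Q| = 59.0.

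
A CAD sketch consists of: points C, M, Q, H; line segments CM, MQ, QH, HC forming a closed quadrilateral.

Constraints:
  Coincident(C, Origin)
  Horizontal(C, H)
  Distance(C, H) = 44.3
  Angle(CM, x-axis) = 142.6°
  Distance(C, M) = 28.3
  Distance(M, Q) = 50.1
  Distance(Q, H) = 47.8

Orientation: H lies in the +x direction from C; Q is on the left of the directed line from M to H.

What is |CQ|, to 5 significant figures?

46.860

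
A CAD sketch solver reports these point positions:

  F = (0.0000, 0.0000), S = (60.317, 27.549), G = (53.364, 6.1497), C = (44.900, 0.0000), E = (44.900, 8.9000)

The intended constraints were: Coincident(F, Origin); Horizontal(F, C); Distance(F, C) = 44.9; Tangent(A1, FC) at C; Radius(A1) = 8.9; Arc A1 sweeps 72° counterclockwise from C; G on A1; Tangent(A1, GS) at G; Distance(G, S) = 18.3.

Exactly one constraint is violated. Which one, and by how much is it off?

Distance(G, S) = 18.3 — off by 4.20.

F = (0.00, 0.00) ✓; F.y = 0.00, C.y = 0.00 ✓; |FC| = 44.90 ✓; ∠(EC, CF) = 90.00° ✓; |EC| = 8.900 ✓; bearing(E→G) − bearing(E→C) = 72.00° ✓; |EG| = 8.900 ✓; ∠(EG, GS) = 90.00° ✓; |GS| = 22.50 ✗.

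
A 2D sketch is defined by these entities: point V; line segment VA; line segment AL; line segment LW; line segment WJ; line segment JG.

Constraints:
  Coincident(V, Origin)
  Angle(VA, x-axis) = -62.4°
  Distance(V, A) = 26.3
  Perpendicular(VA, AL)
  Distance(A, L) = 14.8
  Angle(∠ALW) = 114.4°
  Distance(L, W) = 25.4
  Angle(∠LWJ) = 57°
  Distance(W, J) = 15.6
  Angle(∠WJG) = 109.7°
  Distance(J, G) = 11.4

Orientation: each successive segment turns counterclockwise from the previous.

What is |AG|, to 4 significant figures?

12.30

∠LWJ = 57.0° gives WJ at -143.8° from the x-axis; with |WJ| = 15.6, J = (11.29, -0.3034). ∠WJG = 109.7° gives JG at -73.50° from the x-axis; with |JG| = 11.4, G = (14.53, -11.23). Then |AG| = |G − A| = 12.30.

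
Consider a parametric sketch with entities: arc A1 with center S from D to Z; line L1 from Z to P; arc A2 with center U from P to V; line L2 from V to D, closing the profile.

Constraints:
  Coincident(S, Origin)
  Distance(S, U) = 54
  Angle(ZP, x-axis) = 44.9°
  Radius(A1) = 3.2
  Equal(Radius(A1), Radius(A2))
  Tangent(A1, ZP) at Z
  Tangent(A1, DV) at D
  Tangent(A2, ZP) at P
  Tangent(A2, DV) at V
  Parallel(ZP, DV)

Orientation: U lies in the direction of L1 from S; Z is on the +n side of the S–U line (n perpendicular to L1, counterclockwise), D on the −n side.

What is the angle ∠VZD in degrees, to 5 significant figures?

83.241°

Tangency of A1 to both parallel lines with radius 3.2 puts Z and D at S ± 3.2·n: Z = (-2.2588, 2.2667), D = (2.2588, -2.2667). Equal radii place P and V the same way about U: P = U + 3.2·n = (35.992, 40.384), V = U − 3.2·n = (40.509, 35.850). Then cos ∠VZD = ZV·ZD / (|ZV||ZD|), giving 83.241°.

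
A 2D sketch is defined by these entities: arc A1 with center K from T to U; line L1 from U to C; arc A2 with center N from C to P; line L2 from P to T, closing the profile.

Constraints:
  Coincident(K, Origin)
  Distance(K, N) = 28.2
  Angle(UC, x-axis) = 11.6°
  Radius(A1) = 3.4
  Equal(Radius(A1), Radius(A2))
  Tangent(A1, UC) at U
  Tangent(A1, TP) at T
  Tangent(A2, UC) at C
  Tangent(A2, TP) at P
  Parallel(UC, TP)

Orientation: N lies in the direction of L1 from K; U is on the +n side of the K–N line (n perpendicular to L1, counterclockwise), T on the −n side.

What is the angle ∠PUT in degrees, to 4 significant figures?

76.44°

The slot axis is L1's direction at 11.6°, so u = (cos 11.6°, sin 11.6°) = (0.9796, 0.2011) and n = (−sin 11.6°, cos 11.6°) = (-0.2011, 0.9796). K is at the origin and N lies 28.2 along u from K, so N = 28.2·u = (27.62, 5.670). Tangency of A1 to both parallel lines with radius 3.4 puts U and T at K ± 3.4·n: U = (-0.6837, 3.331), T = (0.6837, -3.331). Equal radii place C and P the same way about N: C = N + 3.4·n = (26.94, 9.001), P = N − 3.4·n = (28.31, 2.340). Then cos ∠PUT = UP·UT / (|UP||UT|), giving 76.44°.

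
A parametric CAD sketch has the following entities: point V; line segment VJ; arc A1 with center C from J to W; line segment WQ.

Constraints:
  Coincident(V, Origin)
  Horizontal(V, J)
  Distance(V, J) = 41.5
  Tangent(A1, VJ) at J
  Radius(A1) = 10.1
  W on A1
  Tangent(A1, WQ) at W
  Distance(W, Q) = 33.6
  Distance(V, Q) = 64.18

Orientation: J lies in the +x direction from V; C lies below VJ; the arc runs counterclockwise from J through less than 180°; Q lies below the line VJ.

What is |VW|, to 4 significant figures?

35.24

Checks: |CW| = 10.10 ✓; ∠(CW, WQ) = 90.00° ✓; |WQ| = 33.60 ✓; |VQ| = 64.18 ✓.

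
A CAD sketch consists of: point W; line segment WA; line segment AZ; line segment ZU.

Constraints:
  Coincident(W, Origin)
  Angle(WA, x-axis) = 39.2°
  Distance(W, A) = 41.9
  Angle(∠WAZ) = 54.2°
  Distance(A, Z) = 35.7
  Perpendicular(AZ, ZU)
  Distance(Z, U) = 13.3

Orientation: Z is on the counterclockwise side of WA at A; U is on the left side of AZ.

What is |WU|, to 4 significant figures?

23.52

W is at the origin; WA runs at 39.2° with length 41.9, so A = 41.9·(cos 39.2°, sin 39.2°) = (32.47, 26.48). ∠WAZ = 54.2°, so AZ runs at 39.2° + (180° − 54.2°) = 165.0° from the x-axis; with |AZ| = 35.7, Z = A + 35.7·(cos 165.0°, sin 165.0°) = (-2.013, 35.72). The perpendicularity gives ZU at right angles to AZ; with |ZU| = 13.3 on the left of AZ, U = Z + 13.3·(-0.2588, -0.9659) = (-5.456, 22.88). Then |WU| = |U − W| = 23.52.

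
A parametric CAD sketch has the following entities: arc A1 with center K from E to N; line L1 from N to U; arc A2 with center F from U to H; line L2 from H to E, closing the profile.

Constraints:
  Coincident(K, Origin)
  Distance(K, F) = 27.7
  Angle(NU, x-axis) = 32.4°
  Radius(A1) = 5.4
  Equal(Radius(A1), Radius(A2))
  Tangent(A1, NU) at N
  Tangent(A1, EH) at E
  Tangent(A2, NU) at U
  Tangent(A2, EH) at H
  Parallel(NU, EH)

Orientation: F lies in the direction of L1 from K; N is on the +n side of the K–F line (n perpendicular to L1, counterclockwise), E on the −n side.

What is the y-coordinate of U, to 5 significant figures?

19.402

Tangency of A1 to both parallel lines with radius 5.4 puts N and E at K ± 5.4·n: N = (-2.8935, 4.5594), E = (2.8935, -4.5594). Equal radii place U and H the same way about F: U = F + 5.4·n = (20.494, 19.402), H = F − 5.4·n = (26.281, 10.283). So U.y = 19.402.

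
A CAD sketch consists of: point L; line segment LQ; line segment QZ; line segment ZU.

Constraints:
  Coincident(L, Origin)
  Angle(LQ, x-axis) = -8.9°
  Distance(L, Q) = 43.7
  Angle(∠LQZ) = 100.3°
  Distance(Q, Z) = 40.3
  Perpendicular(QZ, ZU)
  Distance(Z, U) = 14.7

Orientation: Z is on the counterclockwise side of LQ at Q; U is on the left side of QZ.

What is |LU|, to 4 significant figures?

55.82

L is at the origin; LQ runs at -8.9° with length 43.7, so Q = 43.7·(cos -8.9°, sin -8.9°) = (43.17, -6.761). ∠LQZ = 100.3°, so QZ runs at -8.9° + (180° − 100.3°) = 70.80° from the x-axis; with |QZ| = 40.3, Z = Q + 40.3·(cos 70.80°, sin 70.80°) = (56.43, 31.30). QZ is perpendicular to ZU; with |ZU| = 14.7 on the left of QZ, U = Z + 14.7·(-0.9444, 0.3289) = (42.54, 36.13). Then |LU| = |U − L| = 55.82.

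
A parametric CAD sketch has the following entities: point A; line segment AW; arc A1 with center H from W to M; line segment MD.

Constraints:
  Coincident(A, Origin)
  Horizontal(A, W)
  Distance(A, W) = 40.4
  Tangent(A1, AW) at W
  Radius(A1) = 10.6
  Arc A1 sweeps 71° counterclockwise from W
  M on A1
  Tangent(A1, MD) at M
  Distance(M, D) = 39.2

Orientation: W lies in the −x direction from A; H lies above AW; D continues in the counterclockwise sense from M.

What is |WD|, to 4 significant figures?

49.74

A is at the origin; AW is horizontal with |AW| = 40.4 and W on the −x side, so W = (-40.40, 0.000). The tangent condition forces HW to be normal to AW, so H = W + (0, 10.6) = (-40.40, 10.60). On A1, W sits at bearing -90° from H; a 71° counterclockwise sweep puts M at bearing -19°, so M = H + 10.6·(cos -19°, sin -19°) = (-30.38, 7.149). The tangent condition forces HM to be normal to MD, so MD runs along (−sin -19°, cos -19°); with |MD| = 39.2, D = (-17.62, 44.21). Then |WD| = |D − W| = 49.74.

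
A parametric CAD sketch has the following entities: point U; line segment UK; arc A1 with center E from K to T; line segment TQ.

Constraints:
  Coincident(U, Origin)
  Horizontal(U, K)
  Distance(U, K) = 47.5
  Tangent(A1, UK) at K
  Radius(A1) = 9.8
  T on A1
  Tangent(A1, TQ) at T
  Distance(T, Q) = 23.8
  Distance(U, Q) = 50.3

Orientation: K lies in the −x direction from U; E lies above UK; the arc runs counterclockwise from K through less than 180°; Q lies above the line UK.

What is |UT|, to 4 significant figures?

38.93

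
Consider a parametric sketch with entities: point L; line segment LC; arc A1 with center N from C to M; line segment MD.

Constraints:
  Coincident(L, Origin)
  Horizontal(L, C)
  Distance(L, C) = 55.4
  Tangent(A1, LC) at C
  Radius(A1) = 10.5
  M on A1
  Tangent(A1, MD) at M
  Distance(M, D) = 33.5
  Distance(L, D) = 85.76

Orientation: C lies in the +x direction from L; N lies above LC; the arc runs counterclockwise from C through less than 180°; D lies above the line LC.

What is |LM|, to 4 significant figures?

65.64

Checks: |LC| = 55.40 ✓; |NM| = 10.50 ✓; ∠(NM, MD) = 90.00° ✓; |MD| = 33.50 ✓; |LD| = 85.76 ✓.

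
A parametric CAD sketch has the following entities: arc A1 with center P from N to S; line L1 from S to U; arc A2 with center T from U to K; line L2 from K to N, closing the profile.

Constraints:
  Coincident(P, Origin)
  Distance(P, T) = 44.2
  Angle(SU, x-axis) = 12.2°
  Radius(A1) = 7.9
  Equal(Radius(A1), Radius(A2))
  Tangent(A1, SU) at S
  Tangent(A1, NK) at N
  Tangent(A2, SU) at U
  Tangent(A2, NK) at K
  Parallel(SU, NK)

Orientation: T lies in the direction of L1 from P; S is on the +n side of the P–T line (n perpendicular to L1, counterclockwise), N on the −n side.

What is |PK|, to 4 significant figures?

44.90

The slot axis is L1's direction at 12.2°, so u = (cos 12.2°, sin 12.2°) = (0.9774, 0.2113) and n = (−sin 12.2°, cos 12.2°) = (-0.2113, 0.9774). P is at the origin and T lies 44.2 along u from P, so T = 44.2·u = (43.20, 9.341). Tangency of A1 to both parallel lines with radius 7.9 puts S and N at P ± 7.9·n: S = (-1.669, 7.722), N = (1.669, -7.722). Equal radii place U and K the same way about T: U = T + 7.9·n = (41.53, 17.06), K = T − 7.9·n = (44.87, 1.619). Then |PK| = |K − P| = 44.90.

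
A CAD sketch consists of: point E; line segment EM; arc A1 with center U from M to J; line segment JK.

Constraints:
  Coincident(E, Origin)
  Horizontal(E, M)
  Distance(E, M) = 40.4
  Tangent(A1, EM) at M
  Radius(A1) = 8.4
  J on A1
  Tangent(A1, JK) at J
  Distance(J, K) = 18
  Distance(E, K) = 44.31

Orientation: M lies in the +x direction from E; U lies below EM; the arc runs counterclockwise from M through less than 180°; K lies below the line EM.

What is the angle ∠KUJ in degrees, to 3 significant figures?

65.0°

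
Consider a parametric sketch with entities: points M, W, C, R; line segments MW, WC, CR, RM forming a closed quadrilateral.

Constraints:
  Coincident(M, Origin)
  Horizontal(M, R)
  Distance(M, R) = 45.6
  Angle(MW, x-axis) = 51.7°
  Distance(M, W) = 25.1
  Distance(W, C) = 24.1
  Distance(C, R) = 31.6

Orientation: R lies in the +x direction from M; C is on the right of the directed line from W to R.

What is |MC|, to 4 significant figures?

14.96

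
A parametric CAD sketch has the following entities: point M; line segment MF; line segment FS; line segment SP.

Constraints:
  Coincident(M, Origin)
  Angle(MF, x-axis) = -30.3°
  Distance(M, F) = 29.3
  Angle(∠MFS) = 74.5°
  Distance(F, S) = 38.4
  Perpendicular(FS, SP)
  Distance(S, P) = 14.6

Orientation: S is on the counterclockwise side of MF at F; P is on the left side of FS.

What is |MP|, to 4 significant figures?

33.47

∠MFS = 74.5°, so FS runs at -30.3° + (180° − 74.5°) = 75.20° from the x-axis; with |FS| = 38.4, S = F + 38.4·(cos 75.20°, sin 75.20°) = (35.11, 22.34). The perpendicularity gives SP at right angles to FS; with |SP| = 14.6 on the left of FS, P = S + 14.6·(-0.9668, 0.2554) = (20.99, 26.07). Then |MP| = |P − M| = 33.47.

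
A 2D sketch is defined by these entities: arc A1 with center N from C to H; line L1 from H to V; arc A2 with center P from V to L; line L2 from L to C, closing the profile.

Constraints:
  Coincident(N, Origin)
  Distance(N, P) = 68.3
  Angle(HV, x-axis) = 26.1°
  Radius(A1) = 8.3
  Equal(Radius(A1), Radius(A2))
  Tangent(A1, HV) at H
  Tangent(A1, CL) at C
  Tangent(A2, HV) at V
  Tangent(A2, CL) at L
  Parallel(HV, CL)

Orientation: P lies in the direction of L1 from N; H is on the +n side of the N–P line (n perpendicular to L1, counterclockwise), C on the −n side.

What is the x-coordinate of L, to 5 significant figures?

64.987

Tangency of A1 to both parallel lines with radius 8.3 puts H and C at N ± 8.3·n: H = (-3.6515, 7.4536), C = (3.6515, -7.4536). Equal radii place V and L the same way about P: V = P + 8.3·n = (57.684, 37.501), L = P − 8.3·n = (64.987, 22.594). So L.x = 64.987.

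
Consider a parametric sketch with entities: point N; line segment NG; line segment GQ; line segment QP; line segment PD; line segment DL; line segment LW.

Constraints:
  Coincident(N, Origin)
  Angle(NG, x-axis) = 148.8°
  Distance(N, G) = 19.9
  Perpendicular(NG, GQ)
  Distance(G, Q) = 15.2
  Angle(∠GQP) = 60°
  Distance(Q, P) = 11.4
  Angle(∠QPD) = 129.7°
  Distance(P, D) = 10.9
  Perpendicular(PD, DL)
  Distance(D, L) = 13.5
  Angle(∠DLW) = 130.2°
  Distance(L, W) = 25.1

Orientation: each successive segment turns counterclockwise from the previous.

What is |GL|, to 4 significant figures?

3.865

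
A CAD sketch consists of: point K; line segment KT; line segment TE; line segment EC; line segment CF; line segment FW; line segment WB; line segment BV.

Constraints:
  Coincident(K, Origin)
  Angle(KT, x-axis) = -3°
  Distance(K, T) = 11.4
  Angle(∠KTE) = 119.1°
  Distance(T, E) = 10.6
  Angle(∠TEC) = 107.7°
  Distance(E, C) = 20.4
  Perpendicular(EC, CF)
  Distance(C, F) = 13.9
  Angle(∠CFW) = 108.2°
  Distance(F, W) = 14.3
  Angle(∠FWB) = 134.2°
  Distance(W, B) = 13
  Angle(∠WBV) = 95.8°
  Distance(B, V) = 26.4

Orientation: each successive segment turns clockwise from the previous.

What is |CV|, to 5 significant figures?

19.550

K is at the origin; KT runs at -3.0° with length 11.4, so T = (11.384, -0.59663). ∠KTE = 119.1° gives TE at -63.900° from the x-axis; with |TE| = 10.6, E = (16.048, -10.116). ∠TEC = 107.7° gives EC at -136.20° from the x-axis; with |EC| = 20.4, C = (1.3238, -24.235). EC is perpendicular to CF, so CF runs at 133.80°; with |CF| = 13.9, F = (-8.2970, -14.203). ∠CFW = 108.2° gives FW at 62.000° from the x-axis; with |FW| = 14.3, W = (-1.5835, -1.5768). ∠FWB = 134.2° gives WB at 16.200° from the x-axis; with |WB| = 13.0, B = (10.900, 2.0501). ∠WBV = 95.8° gives BV at -68.000° from the x-axis; with |BV| = 26.4, V = (20.790, -22.428). Then |CV| = |V − C| = 19.550.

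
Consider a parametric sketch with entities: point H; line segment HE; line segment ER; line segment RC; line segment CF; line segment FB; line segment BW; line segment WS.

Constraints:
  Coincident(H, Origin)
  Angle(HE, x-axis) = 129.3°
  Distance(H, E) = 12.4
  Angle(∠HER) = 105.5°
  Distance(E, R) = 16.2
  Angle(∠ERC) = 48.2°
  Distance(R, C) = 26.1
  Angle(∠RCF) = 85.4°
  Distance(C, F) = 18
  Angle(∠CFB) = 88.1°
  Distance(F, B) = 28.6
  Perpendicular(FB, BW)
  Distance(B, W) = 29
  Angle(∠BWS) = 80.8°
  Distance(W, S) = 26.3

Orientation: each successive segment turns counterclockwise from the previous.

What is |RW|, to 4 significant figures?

14.12

H is at the origin; HE runs at 129.3° with length 12.4, so E = (-7.854, 9.596). ∠HER = 105.5° gives ER at -156.2° from the x-axis; with |ER| = 16.2, R = (-22.68, 3.058). ∠ERC = 48.2° gives RC at -24.40° from the x-axis; with |RC| = 26.1, C = (1.093, -7.724). ∠RCF = 85.4° gives CF at 70.20° from the x-axis; with |CF| = 18.0, F = (7.190, 9.212). ∠CFB = 88.1° gives FB at 162.1° from the x-axis; with |FB| = 28.6, B = (-20.03, 18.00). FB is perpendicular to BW, so BW runs at -107.9°; with |BW| = 29.0, W = (-28.94, -9.594). Then |RW| = |W − R| = 14.12.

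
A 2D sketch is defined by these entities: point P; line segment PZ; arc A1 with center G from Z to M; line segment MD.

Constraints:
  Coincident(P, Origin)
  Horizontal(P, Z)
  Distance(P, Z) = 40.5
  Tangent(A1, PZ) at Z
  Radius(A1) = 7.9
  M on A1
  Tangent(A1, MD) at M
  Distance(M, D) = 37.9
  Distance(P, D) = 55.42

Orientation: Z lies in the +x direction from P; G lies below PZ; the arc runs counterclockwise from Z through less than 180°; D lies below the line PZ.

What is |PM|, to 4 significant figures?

33.50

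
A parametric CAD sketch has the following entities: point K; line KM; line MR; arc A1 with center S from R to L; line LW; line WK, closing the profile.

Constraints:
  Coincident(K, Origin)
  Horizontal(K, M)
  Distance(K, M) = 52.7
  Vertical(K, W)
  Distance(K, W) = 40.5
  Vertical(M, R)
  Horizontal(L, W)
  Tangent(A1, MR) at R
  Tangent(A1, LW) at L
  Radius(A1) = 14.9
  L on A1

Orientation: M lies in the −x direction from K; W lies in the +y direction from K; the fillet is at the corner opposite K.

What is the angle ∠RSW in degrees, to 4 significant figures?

158.5°

K is at the origin; KM is horizontal with |KM| = 52.7 and M on the −x side, so M = (-52.70, 0.000). K and W share the same x with |KW| = 40.5 and W on the +y side, so W = (0.000, 40.50). The virtual corner opposite K is at (-52.70, 40.50). A1 meets MR tangentially, so SR is at right angles to MR and tangency of A1 to LW means the radius SL is perpendicular to LW, with radius 14.9, so the center S sits 14.9 in from both sides at S = (-37.80, 25.60). That places the tangent points at R = (-52.70, 25.60) on MR and L = (-37.80, 40.50) on LW. Then cos ∠RSW = SR·SW / (|SR||SW|), giving 158.5°.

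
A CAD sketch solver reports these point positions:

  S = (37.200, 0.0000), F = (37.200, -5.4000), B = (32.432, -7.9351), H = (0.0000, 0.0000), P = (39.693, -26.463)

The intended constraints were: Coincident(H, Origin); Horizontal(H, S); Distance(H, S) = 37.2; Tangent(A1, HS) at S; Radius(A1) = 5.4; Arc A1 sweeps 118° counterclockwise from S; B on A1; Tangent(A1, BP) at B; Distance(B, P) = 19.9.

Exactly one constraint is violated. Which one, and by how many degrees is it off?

Tangent(A1, BP) at B — off by 6.60°.

H = (0.00, 0.00) ✓; H.y = 0.00, S.y = 0.00 ✓; |HS| = 37.20 ✓; ∠(FS, SH) = 90.00° ✓; |FS| = 5.400 ✓; bearing(F→B) − bearing(F→S) = 118.0° ✓; |FB| = 5.400 ✓; ∠(FB, BP) = 96.60° ✗; |BP| = 19.90 ✓.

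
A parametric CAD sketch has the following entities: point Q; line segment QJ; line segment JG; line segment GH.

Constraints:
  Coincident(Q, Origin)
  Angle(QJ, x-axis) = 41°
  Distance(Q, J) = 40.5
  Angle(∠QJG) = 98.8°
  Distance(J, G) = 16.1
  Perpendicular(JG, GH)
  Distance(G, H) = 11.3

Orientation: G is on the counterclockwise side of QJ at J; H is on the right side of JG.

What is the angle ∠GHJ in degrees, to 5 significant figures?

54.936°

Q is at the origin; QJ runs at 41.0° with length 40.5, so J = 40.5·(cos 41.0°, sin 41.0°) = (30.566, 26.570). ∠QJG = 98.8°, so JG runs at 41.0° + (180° − 98.8°) = 122.20° from the x-axis; with |JG| = 16.1, G = J + 16.1·(cos 122.20°, sin 122.20°) = (21.986, 40.194). JG is perpendicular to GH; with |GH| = 11.3 on the right of JG, H = G + 11.3·(0.84619, 0.53288) = (31.548, 46.216). Then cos ∠GHJ = HG·HJ / (|HG||HJ|), giving 54.936°.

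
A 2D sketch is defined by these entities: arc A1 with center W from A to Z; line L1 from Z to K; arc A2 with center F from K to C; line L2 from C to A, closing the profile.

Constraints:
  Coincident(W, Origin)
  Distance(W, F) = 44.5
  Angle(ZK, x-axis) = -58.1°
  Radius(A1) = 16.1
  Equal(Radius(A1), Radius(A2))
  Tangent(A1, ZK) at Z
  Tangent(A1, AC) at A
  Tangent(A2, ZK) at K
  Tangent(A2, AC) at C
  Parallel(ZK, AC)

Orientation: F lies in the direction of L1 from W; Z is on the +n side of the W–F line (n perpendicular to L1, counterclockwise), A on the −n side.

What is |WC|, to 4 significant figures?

47.32

The slot axis is L1's direction at -58.1°, so u = (cos -58.1°, sin -58.1°) = (0.5284, -0.8490) and n = (−sin -58.1°, cos -58.1°) = (0.8490, 0.5284). W is at the origin and F lies 44.5 along u from W, so F = 44.5·u = (23.52, -37.78). Tangency of A1 to both parallel lines with radius 16.1 puts Z and A at W ± 16.1·n: Z = (13.67, 8.508), A = (-13.67, -8.508). Equal radii place K and C the same way about F: K = F + 16.1·n = (37.18, -29.27), C = F − 16.1·n = (9.847, -46.29). Then |WC| = |C − W| = 47.32.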